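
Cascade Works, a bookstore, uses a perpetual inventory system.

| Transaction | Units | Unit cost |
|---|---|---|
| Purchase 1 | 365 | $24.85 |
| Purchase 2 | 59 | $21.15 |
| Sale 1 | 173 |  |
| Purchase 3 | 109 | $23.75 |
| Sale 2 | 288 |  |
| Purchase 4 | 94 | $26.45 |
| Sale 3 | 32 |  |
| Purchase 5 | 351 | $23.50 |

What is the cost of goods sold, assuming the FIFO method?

COGS = $11,956.85

Sale 1 (173) [FIFO — oldest first]: 173 @ $24.85 = $4,299.05
Sale 2 (288) [FIFO — oldest first]: 192 @ $24.85 + 59 @ $21.15 + 37 @ $23.75 = $6,897.80
Sale 3 (32) [FIFO — oldest first]: 32 @ $23.75 = $760.00
Total COGS = $4,299.05 + $6,897.80 + $760.00 = $11,956.85
Ending inventory: 40 @ $23.75 + 94 @ $26.45 + 351 @ $23.50 = $11,684.80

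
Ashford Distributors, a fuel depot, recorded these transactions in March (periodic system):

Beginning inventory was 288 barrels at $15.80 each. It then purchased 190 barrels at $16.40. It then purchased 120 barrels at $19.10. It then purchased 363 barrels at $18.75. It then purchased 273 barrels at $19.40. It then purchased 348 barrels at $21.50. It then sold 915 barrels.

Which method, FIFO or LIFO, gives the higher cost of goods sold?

LIFO

FIFO COGS: 288 @ $15.80 + 190 @ $16.40 + 120 @ $19.10 + 317 @ $18.75 = $15,902.15
LIFO COGS: 348 @ $21.50 + 273 @ $19.40 + 294 @ $18.75 = $18,290.70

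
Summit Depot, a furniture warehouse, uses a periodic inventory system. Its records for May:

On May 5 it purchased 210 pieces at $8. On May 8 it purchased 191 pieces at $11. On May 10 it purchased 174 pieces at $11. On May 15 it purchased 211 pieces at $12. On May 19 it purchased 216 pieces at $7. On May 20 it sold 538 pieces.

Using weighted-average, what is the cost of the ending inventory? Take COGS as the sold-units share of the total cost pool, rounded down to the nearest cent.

May 20, sell 538: 538/1002 × $9,739.00 → $5,229.12
Ending inventory (cost pool remaining) = $4,509.88

Ending inventory = $4,509.88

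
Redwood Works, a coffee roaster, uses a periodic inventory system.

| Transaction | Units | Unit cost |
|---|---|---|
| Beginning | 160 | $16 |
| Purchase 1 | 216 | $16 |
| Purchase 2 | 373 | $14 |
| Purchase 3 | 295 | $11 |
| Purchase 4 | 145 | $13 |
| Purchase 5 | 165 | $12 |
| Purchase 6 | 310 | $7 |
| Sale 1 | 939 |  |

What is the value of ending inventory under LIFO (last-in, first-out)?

Ending inventory = $10,902

Sale 1 (939) [LIFO — newest first]: 310 @ $7 + 165 @ $12 + 145 @ $13 + 295 @ $11 + 24 @ $14 = $9,616
Ending inventory: 160 @ $16 + 216 @ $16 + 349 @ $14 = $10,902
Check: goods available $20,518 = COGS $9,616 + ending $10,902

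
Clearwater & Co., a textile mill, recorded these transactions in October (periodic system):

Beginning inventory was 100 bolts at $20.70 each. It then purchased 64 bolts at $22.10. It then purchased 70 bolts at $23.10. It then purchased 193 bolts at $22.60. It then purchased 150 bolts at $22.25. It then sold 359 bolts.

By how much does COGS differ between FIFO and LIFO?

$142.50

FIFO COGS: 100 @ $20.70 + 64 @ $22.10 + 70 @ $23.10 + 125 @ $22.60 = $7,926.40
LIFO COGS: 150 @ $22.25 + 193 @ $22.60 + 16 @ $23.10 = $8,068.90
Difference = |$7,926.40 − $8,068.90| = $142.50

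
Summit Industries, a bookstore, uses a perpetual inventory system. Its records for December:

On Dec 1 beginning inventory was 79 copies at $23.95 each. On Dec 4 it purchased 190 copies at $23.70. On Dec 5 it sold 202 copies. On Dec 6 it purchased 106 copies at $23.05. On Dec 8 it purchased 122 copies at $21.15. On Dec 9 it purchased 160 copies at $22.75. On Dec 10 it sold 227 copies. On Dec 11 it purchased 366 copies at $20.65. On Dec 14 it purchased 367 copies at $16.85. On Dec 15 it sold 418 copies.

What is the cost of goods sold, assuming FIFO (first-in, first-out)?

COGS = $18,982.15

Dec 5, 202 sold [FIFO — oldest first]: 79 @ $23.95 + 123 @ $23.70 = $4,807.15
Dec 10, 227 sold [FIFO — oldest first]: 67 @ $23.70 + 106 @ $23.05 + 54 @ $21.15 = $5,173.30
Dec 15, 418 sold [FIFO — oldest first]: 68 @ $21.15 + 160 @ $22.75 + 190 @ $20.65 = $9,001.70
Total COGS = $4,807.15 + $5,173.30 + $9,001.70 = $18,982.15
Ending inventory: 176 @ $20.65 + 367 @ $16.85 = $9,818.35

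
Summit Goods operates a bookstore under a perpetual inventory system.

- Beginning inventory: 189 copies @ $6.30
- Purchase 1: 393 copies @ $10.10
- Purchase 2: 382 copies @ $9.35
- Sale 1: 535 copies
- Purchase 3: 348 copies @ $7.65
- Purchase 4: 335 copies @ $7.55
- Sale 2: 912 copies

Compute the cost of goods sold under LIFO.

COGS = $12,621.35

Sale 1 (535) [LIFO — newest first]: 382 @ $9.35 + 153 @ $10.10 = $5,117.00
Sale 2 (912) [LIFO — newest first]: 335 @ $7.55 + 348 @ $7.65 + 229 @ $10.10 = $7,504.35
Total COGS = $5,117.00 + $7,504.35 = $12,621.35
Ending inventory: 189 @ $6.30 + 11 @ $10.10 = $1,301.80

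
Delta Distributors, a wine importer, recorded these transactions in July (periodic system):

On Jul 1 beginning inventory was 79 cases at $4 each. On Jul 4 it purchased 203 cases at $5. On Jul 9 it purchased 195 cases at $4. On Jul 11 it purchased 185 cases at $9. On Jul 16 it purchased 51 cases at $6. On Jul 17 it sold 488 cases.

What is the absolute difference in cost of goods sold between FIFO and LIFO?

FIFO COGS: 79 @ $4 + 203 @ $5 + 195 @ $4 + 11 @ $9 = $2,210
LIFO COGS: 51 @ $6 + 185 @ $9 + 195 @ $4 + 57 @ $5 = $3,036
Difference = |$2,210 − $3,036| = $826

$826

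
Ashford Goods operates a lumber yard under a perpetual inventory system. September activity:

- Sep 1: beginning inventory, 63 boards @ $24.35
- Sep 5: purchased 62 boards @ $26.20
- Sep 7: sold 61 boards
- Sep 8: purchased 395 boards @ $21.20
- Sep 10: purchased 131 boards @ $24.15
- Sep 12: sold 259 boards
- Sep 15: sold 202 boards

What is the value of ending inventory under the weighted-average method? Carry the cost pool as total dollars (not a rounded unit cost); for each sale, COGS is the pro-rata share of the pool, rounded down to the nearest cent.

After Sep 1: 63 on hand, pool $1,534.05 (≈ $24.3500 each)
After Sep 5: 125 on hand, pool $3,158.45 (≈ $25.2676 each)
Sep 7, sell 61: 61/125 × $3,158.45 → $1,541.32
After Sep 8: 459 on hand, pool $9,991.13 (≈ $21.7672 each)
After Sep 10: 590 on hand, pool $13,154.78 (≈ $22.2962 each)
Sep 12, sell 259: 259/590 × $13,154.78 → $5,774.72
Sep 15, sell 202: 202/331 × $7,380.06 → $4,503.84
Total COGS = $1,541.32 + $5,774.72 + $4,503.84 = $11,819.88
Ending inventory (cost pool remaining) = $2,876.22
Check: goods available $14,696.10 = COGS $11,819.88 + ending $2,876.22

Ending inventory = $2,876.22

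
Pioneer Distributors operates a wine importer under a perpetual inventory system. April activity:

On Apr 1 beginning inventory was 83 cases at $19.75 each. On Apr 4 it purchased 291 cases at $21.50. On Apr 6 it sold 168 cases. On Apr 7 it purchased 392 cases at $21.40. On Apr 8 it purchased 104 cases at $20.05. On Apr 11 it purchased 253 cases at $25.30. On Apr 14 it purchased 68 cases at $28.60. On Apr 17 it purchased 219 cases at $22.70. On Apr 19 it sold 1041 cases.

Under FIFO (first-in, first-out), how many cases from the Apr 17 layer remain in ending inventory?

201

Apr 6, 168 sold [FIFO — oldest first]: 83 @ $19.75 + 85 @ $21.50 = $3,466.75
Apr 19, 1041 sold [FIFO — oldest first]: 206 @ $21.50 + 392 @ $21.40 + 104 @ $20.05 + 253 @ $25.30 + 68 @ $28.60 + 18 @ $22.70 = $23,657.30
Total COGS = $3,466.75 + $23,657.30 = $27,124.05
Ending inventory: 201 @ $22.70 = $4,562.70
Check: goods available $31,686.75 = COGS $27,124.05 + ending $4,562.70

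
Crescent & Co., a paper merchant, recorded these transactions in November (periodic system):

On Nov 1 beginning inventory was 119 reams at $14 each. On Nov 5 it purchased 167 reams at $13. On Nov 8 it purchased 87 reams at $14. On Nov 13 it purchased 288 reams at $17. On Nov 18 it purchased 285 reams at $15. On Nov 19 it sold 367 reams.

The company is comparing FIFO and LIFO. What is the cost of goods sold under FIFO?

COGS = $4,971

FIFO COGS: 119 @ $14 + 167 @ $13 + 81 @ $14 = $4,971
LIFO COGS: 285 @ $15 + 82 @ $17 = $5,669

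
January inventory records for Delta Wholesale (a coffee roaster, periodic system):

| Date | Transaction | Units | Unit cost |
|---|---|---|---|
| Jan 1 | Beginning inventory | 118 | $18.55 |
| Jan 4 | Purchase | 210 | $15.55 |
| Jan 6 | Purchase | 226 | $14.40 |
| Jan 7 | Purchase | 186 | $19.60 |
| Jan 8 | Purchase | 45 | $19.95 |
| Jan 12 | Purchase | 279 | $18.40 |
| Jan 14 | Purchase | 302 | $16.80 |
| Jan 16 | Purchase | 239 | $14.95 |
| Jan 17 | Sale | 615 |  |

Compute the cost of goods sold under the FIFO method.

COGS = $9,904.40

Jan 17, 615 sold [FIFO — oldest first]: 118 @ $18.55 + 210 @ $15.55 + 226 @ $14.40 + 61 @ $19.60 = $9,904.40
Ending inventory: 125 @ $19.60 + 45 @ $19.95 + 279 @ $18.40 + 302 @ $16.80 + 239 @ $14.95 = $17,128.00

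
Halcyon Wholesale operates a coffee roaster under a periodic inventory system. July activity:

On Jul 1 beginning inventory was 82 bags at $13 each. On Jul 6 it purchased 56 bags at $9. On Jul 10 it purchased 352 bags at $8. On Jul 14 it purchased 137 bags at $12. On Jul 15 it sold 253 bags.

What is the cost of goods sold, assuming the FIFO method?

COGS = $2,490

Jul 15, 253 sold [FIFO — oldest first]: 82 @ $13 + 56 @ $9 + 115 @ $8 = $2,490
Ending inventory: 237 @ $8 + 137 @ $12 = $3,540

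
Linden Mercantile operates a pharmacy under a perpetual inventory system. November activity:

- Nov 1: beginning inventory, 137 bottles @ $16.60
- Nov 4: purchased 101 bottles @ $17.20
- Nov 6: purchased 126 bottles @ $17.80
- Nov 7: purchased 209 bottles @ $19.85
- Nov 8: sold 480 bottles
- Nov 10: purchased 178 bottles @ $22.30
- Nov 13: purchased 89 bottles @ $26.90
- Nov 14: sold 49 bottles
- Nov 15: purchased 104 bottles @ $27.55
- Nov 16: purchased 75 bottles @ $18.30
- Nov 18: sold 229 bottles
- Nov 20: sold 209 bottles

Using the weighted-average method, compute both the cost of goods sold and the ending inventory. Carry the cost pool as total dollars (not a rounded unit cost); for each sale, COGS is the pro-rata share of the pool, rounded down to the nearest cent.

After Nov 1: 137 on hand, pool $2,274.20 (≈ $16.6000 each)
After Nov 4: 238 on hand, pool $4,011.40 (≈ $16.8546 each)
After Nov 6: 364 on hand, pool $6,254.20 (≈ $17.1819 each)
After Nov 7: 573 on hand, pool $10,402.85 (≈ $18.1551 each)
Nov 8, sell 480: 480/573 × $10,402.85 → $8,714.42
After Nov 10: 271 on hand, pool $5,657.83 (≈ $20.8776 each)
After Nov 13: 360 on hand, pool $8,051.93 (≈ $22.3665 each)
Nov 14, sell 49: 49/360 × $8,051.93 → $1,095.95
After Nov 15: 415 on hand, pool $9,821.18 (≈ $23.6655 each)
After Nov 16: 490 on hand, pool $11,193.68 (≈ $22.8442 each)
Nov 18, sell 229: 229/490 × $11,193.68 → $5,231.33
Nov 20, sell 209: 209/261 × $5,962.35 → $4,774.44
Total COGS = $8,714.42 + $1,095.95 + $5,231.33 + $4,774.44 = $19,816.14
Ending inventory (cost pool remaining) = $1,187.91

COGS = $19,816.14; ending inventory = $1,187.91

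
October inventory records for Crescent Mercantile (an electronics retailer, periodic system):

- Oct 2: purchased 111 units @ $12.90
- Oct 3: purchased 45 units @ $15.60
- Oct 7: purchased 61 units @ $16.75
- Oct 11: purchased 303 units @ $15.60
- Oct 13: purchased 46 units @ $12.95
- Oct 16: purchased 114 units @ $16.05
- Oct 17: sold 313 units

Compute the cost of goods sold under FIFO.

COGS = $4,653.25

Oct 17, 313 sold [FIFO — oldest first]: 111 @ $12.90 + 45 @ $15.60 + 61 @ $16.75 + 96 @ $15.60 = $4,653.25
Ending inventory: 207 @ $15.60 + 46 @ $12.95 + 114 @ $16.05 = $5,654.60
Check: goods available $10,307.85 = COGS $4,653.25 + ending $5,654.60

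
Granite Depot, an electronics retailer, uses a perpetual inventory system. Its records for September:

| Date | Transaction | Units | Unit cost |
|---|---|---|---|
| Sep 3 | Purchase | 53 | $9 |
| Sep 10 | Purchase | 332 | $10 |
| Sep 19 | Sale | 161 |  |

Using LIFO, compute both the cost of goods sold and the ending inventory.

COGS = $1,610; ending inventory = $2,187

Sep 19, 161 sold [LIFO — newest first]: 161 @ $10 = $1,610
Ending inventory: 53 @ $9 + 171 @ $10 = $2,187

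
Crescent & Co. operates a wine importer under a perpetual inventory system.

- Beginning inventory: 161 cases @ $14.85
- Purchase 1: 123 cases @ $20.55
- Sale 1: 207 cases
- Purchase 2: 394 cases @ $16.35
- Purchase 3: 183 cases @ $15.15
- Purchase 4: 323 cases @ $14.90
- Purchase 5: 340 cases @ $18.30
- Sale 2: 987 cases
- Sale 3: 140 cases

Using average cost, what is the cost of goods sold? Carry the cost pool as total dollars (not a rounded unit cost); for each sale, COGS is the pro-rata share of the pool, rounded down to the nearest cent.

COGS = $22,053.88

After Beginning: 161 on hand, pool $2,390.85 (≈ $14.8500 each)
After Purchase 1: 284 on hand, pool $4,918.50 (≈ $17.3187 each)
Sale 1, sell 207: 207/284 × $4,918.50 → $3,584.96
After Purchase 2: 471 on hand, pool $7,775.44 (≈ $16.5084 each)
After Purchase 3: 654 on hand, pool $10,547.89 (≈ $16.1283 each)
After Purchase 4: 977 on hand, pool $15,360.59 (≈ $15.7222 each)
After Purchase 5: 1317 on hand, pool $21,582.59 (≈ $16.3877 each)
Sale 2, sell 987: 987/1317 × $21,582.59 → $16,174.65
Sale 3, sell 140: 140/330 × $5,407.94 → $2,294.27
Total COGS = $3,584.96 + $16,174.65 + $2,294.27 = $22,053.88
Ending inventory (cost pool remaining) = $3,113.67
Check: goods available $25,167.55 = COGS $22,053.88 + ending $3,113.67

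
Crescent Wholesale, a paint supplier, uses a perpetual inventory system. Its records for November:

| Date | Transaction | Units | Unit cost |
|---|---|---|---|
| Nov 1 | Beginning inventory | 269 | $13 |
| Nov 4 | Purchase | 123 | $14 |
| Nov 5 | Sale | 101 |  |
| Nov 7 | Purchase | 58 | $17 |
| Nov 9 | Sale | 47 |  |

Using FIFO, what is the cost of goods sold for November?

COGS = $1,924

Nov 5, 101 sold [FIFO — oldest first]: 101 @ $13 = $1,313
Nov 9, 47 sold [FIFO — oldest first]: 47 @ $13 = $611
Total COGS = $1,313 + $611 = $1,924
Ending inventory: 121 @ $13 + 123 @ $14 + 58 @ $17 = $4,281
Check: goods available $6,205 = COGS $1,924 + ending $4,281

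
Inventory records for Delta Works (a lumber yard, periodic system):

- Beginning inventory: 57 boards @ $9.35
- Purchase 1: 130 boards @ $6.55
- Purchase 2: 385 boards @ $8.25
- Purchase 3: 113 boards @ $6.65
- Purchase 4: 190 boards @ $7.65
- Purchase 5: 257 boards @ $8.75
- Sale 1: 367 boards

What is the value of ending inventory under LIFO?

Sale 1 (367) [LIFO — newest first]: 257 @ $8.75 + 110 @ $7.65 = $3,090.25
Ending inventory: 57 @ $9.35 + 130 @ $6.55 + 385 @ $8.25 + 113 @ $6.65 + 80 @ $7.65 = $5,924.15
Check: goods available $9,014.40 = COGS $3,090.25 + ending $5,924.15

Ending inventory = $5,924.15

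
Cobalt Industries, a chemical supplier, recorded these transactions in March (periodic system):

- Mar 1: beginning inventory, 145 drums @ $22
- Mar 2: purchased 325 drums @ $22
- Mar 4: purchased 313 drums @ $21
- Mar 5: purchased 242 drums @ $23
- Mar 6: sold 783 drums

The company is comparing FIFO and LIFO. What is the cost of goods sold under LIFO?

FIFO COGS: 145 @ $22 + 325 @ $22 + 313 @ $21 = $16,913
LIFO COGS: 242 @ $23 + 313 @ $21 + 228 @ $22 = $17,155

COGS = $17,155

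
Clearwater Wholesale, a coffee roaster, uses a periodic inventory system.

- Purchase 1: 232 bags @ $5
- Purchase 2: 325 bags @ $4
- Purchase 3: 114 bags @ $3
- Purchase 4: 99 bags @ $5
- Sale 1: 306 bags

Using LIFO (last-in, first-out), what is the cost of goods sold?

COGS = $1,209

Sale 1 (306) [LIFO — newest first]: 99 @ $5 + 114 @ $3 + 93 @ $4 = $1,209
Ending inventory: 232 @ $5 + 232 @ $4 = $2,088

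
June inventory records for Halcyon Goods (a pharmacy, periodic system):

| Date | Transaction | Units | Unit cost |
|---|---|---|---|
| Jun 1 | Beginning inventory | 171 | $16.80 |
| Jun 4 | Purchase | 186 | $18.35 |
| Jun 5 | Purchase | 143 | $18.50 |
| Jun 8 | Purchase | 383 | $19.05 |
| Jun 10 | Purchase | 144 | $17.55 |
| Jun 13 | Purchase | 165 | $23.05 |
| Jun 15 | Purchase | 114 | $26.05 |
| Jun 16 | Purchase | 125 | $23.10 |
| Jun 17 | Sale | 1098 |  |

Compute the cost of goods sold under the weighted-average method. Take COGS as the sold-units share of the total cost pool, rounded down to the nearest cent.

Jun 17, sell 1098: 1098/1431 × $28,415.20 → $21,802.85
Ending inventory (cost pool remaining) = $6,612.35
Check: goods available $28,415.20 = COGS $21,802.85 + ending $6,612.35

COGS = $21,802.85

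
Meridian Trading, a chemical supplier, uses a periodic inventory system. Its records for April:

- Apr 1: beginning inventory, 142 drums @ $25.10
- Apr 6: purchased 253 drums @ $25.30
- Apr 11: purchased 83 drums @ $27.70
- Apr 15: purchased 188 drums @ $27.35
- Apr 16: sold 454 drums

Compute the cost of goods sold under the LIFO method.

Apr 16, 454 sold [LIFO — newest first]: 188 @ $27.35 + 83 @ $27.70 + 183 @ $25.30 = $12,070.80
Ending inventory: 142 @ $25.10 + 70 @ $25.30 = $5,335.20
Check: goods available $17,406.00 = COGS $12,070.80 + ending $5,335.20

COGS = $12,070.80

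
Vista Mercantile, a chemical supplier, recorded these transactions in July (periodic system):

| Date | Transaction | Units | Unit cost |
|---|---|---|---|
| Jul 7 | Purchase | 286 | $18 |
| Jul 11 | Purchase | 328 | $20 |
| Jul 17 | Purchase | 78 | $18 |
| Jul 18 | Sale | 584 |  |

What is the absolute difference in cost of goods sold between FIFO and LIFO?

$60

FIFO COGS: 286 @ $18 + 298 @ $20 = $11,108
LIFO COGS: 78 @ $18 + 328 @ $20 + 178 @ $18 = $11,168
Difference = |$11,108 − $11,168| = $60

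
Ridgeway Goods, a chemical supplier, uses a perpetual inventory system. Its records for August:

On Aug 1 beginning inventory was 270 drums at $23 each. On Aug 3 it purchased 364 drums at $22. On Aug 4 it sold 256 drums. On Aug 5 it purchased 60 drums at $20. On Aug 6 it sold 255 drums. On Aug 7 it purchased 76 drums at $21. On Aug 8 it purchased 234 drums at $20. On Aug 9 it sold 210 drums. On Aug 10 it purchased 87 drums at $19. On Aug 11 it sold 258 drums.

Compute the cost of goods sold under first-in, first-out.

COGS = $21,194

Aug 4, 256 sold [FIFO — oldest first]: 256 @ $23 = $5,888
Aug 6, 255 sold [FIFO — oldest first]: 14 @ $23 + 241 @ $22 = $5,624
Aug 9, 210 sold [FIFO — oldest first]: 123 @ $22 + 60 @ $20 + 27 @ $21 = $4,473
Aug 11, 258 sold [FIFO — oldest first]: 49 @ $21 + 209 @ $20 = $5,209
Total COGS = $5,888 + $5,624 + $4,473 + $5,209 = $21,194
Ending inventory: 25 @ $20 + 87 @ $19 = $2,153
Check: goods available $23,347 = COGS $21,194 + ending $2,153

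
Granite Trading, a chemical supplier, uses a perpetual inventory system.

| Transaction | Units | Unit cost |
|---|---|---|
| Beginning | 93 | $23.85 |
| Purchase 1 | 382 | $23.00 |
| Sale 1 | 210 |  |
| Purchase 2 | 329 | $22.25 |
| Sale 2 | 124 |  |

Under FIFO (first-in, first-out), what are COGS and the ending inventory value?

Sale 1 (210) [FIFO — oldest first]: 93 @ $23.85 + 117 @ $23.00 = $4,909.05
Sale 2 (124) [FIFO — oldest first]: 124 @ $23.00 = $2,852.00
Total COGS = $4,909.05 + $2,852.00 = $7,761.05
Ending inventory: 141 @ $23.00 + 329 @ $22.25 = $10,563.25

COGS = $7,761.05; ending inventory = $10,563.25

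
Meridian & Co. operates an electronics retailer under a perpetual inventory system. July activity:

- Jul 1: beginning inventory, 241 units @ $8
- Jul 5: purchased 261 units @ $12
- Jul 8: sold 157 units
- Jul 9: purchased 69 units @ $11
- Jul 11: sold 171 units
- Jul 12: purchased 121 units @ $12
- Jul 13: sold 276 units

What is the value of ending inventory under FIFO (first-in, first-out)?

Jul 8, 157 sold [FIFO — oldest first]: 157 @ $8 = $1,256
Jul 11, 171 sold [FIFO — oldest first]: 84 @ $8 + 87 @ $12 = $1,716
Jul 13, 276 sold [FIFO — oldest first]: 174 @ $12 + 69 @ $11 + 33 @ $12 = $3,243
Total COGS = $1,256 + $1,716 + $3,243 = $6,215
Ending inventory: 88 @ $12 = $1,056
Check: goods available $7,271 = COGS $6,215 + ending $1,056

Ending inventory = $1,056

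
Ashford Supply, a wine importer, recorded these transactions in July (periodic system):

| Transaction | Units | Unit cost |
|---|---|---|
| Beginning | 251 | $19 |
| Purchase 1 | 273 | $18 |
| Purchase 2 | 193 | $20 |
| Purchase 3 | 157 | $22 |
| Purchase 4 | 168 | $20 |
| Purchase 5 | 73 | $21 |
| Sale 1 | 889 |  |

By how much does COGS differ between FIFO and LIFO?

FIFO COGS: 251 @ $19 + 273 @ $18 + 193 @ $20 + 157 @ $22 + 15 @ $20 = $17,297
LIFO COGS: 73 @ $21 + 168 @ $20 + 157 @ $22 + 193 @ $20 + 273 @ $18 + 25 @ $19 = $17,596
Difference = |$17,297 − $17,596| = $299

$299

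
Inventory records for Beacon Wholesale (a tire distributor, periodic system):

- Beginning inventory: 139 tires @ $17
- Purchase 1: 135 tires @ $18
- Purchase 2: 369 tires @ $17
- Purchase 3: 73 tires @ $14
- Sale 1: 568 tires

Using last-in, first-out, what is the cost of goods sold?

COGS = $9,563

Sale 1 (568) [LIFO — newest first]: 73 @ $14 + 369 @ $17 + 126 @ $18 = $9,563
Ending inventory: 139 @ $17 + 9 @ $18 = $2,525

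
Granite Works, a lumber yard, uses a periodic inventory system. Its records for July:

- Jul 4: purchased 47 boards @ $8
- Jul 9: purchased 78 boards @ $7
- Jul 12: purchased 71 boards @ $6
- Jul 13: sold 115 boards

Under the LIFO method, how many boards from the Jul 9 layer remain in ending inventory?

Jul 13, 115 sold [LIFO — newest first]: 71 @ $6 + 44 @ $7 = $734
Ending inventory: 47 @ $8 + 34 @ $7 = $614
Check: goods available $1,348 = COGS $734 + ending $614

34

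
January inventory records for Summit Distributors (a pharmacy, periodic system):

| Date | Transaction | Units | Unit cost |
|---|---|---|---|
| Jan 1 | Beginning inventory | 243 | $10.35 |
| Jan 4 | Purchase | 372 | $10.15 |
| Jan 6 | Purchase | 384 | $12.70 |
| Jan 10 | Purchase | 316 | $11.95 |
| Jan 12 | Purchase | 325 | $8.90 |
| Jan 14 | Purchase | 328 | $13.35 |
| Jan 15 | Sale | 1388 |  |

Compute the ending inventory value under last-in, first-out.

Ending inventory = $5,935.60

Jan 15, 1388 sold [LIFO — newest first]: 328 @ $13.35 + 325 @ $8.90 + 316 @ $11.95 + 384 @ $12.70 + 35 @ $10.15 = $16,279.55
Ending inventory: 243 @ $10.35 + 337 @ $10.15 = $5,935.60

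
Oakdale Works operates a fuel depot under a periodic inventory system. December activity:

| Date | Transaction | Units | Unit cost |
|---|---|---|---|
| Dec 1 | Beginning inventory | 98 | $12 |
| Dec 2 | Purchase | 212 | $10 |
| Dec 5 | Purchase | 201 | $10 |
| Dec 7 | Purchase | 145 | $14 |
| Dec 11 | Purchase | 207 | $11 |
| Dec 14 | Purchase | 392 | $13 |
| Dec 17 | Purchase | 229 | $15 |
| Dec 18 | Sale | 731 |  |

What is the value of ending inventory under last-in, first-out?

Ending inventory = $8,403

Dec 18, 731 sold [LIFO — newest first]: 229 @ $15 + 392 @ $13 + 110 @ $11 = $9,741
Ending inventory: 98 @ $12 + 212 @ $10 + 201 @ $10 + 145 @ $14 + 97 @ $11 = $8,403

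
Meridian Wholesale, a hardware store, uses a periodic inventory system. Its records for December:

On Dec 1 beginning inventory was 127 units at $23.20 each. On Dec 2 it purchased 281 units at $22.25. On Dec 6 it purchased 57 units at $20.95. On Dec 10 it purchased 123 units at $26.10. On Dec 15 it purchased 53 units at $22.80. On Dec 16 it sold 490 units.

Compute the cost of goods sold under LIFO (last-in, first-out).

Dec 16, 490 sold [LIFO — newest first]: 53 @ $22.80 + 123 @ $26.10 + 57 @ $20.95 + 257 @ $22.25 = $11,331.10
Ending inventory: 127 @ $23.20 + 24 @ $22.25 = $3,480.40
Check: goods available $14,811.50 = COGS $11,331.10 + ending $3,480.40

COGS = $11,331.10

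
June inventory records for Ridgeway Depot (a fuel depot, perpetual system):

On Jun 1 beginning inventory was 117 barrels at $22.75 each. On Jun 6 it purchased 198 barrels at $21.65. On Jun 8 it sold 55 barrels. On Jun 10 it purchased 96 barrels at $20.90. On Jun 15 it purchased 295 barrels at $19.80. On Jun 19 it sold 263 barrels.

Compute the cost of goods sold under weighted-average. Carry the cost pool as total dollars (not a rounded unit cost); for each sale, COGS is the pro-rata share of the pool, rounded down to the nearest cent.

COGS = $6,700.51

After Jun 1: 117 on hand, pool $2,661.75 (≈ $22.7500 each)
After Jun 6: 315 on hand, pool $6,948.45 (≈ $22.0586 each)
Jun 8, sell 55: 55/315 × $6,948.45 → $1,213.22
After Jun 10: 356 on hand, pool $7,741.63 (≈ $21.7462 each)
After Jun 15: 651 on hand, pool $13,582.63 (≈ $20.8643 each)
Jun 19, sell 263: 263/651 × $13,582.63 → $5,487.29
Total COGS = $1,213.22 + $5,487.29 = $6,700.51
Ending inventory (cost pool remaining) = $8,095.34
Check: goods available $14,795.85 = COGS $6,700.51 + ending $8,095.34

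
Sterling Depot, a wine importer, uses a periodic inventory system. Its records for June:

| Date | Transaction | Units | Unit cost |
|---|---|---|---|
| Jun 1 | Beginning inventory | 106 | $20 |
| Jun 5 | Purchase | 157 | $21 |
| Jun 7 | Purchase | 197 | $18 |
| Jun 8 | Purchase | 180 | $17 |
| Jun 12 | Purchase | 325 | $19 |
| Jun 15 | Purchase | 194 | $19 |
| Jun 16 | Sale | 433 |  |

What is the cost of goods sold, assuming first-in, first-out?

Jun 16, 433 sold [FIFO — oldest first]: 106 @ $20 + 157 @ $21 + 170 @ $18 = $8,477
Ending inventory: 27 @ $18 + 180 @ $17 + 325 @ $19 + 194 @ $19 = $13,407

COGS = $8,477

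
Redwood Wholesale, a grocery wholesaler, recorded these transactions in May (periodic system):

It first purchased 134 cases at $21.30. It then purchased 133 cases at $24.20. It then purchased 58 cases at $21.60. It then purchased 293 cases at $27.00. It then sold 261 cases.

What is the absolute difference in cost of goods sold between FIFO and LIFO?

$1,119.40

FIFO COGS: 134 @ $21.30 + 127 @ $24.20 = $5,927.60
LIFO COGS: 261 @ $27.00 = $7,047.00
Difference = |$5,927.60 − $7,047.00| = $1,119.40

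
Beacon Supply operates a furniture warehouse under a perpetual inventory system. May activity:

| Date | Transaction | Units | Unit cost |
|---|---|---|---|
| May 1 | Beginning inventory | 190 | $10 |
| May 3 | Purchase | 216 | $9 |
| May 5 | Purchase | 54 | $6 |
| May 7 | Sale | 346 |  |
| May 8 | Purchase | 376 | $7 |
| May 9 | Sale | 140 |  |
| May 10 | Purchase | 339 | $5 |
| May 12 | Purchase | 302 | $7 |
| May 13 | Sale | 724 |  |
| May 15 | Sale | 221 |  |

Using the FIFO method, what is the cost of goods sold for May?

May 7, 346 sold [FIFO — oldest first]: 190 @ $10 + 156 @ $9 = $3,304
May 9, 140 sold [FIFO — oldest first]: 60 @ $9 + 54 @ $6 + 26 @ $7 = $1,046
May 13, 724 sold [FIFO — oldest first]: 350 @ $7 + 339 @ $5 + 35 @ $7 = $4,390
May 15, 221 sold [FIFO — oldest first]: 221 @ $7 = $1,547
Total COGS = $3,304 + $1,046 + $4,390 + $1,547 = $10,287
Ending inventory: 46 @ $7 = $322

COGS = $10,287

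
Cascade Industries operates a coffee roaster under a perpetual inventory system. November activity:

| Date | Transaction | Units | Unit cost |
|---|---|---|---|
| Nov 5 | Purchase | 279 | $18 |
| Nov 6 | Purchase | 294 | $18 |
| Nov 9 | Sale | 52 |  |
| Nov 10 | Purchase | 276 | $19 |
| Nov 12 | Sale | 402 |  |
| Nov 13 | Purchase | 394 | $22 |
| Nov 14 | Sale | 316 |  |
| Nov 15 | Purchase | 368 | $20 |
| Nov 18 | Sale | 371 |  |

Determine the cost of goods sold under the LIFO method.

COGS = $22,826

Nov 9, 52 sold [LIFO — newest first]: 52 @ $18 = $936
Nov 12, 402 sold [LIFO — newest first]: 276 @ $19 + 126 @ $18 = $7,512
Nov 14, 316 sold [LIFO — newest first]: 316 @ $22 = $6,952
Nov 18, 371 sold [LIFO — newest first]: 368 @ $20 + 3 @ $22 = $7,426
Total COGS = $936 + $7,512 + $6,952 + $7,426 = $22,826
Ending inventory: 279 @ $18 + 116 @ $18 + 75 @ $22 = $8,760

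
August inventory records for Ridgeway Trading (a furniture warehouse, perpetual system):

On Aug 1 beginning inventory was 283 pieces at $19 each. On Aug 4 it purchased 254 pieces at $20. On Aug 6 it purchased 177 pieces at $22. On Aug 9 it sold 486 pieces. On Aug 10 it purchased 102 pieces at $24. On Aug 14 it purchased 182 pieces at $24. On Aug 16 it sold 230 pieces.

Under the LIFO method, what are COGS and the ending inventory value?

COGS = $15,539; ending inventory = $5,628

Aug 9, 486 sold [LIFO — newest first]: 177 @ $22 + 254 @ $20 + 55 @ $19 = $10,019
Aug 16, 230 sold [LIFO — newest first]: 182 @ $24 + 48 @ $24 = $5,520
Total COGS = $10,019 + $5,520 = $15,539
Ending inventory: 228 @ $19 + 54 @ $24 = $5,628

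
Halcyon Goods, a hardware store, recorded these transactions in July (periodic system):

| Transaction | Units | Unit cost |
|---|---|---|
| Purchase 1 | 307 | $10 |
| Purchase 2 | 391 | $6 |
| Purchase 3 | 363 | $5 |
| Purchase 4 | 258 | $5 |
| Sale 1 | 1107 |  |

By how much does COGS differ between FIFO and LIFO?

$1,060

FIFO COGS: 307 @ $10 + 391 @ $6 + 363 @ $5 + 46 @ $5 = $7,461
LIFO COGS: 258 @ $5 + 363 @ $5 + 391 @ $6 + 95 @ $10 = $6,401
Difference = |$7,461 − $6,401| = $1,060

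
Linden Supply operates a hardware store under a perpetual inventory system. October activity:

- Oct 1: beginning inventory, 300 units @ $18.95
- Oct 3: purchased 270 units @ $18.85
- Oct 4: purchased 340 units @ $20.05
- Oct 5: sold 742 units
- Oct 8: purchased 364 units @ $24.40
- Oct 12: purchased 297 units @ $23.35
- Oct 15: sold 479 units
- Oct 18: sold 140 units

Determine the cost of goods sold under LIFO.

Oct 5, 742 sold [LIFO — newest first]: 340 @ $20.05 + 270 @ $18.85 + 132 @ $18.95 = $14,407.90
Oct 15, 479 sold [LIFO — newest first]: 297 @ $23.35 + 182 @ $24.40 = $11,375.75
Oct 18, 140 sold [LIFO — newest first]: 140 @ $24.40 = $3,416.00
Total COGS = $14,407.90 + $11,375.75 + $3,416.00 = $29,199.65
Ending inventory: 168 @ $18.95 + 42 @ $24.40 = $4,208.40
Check: goods available $33,408.05 = COGS $29,199.65 + ending $4,208.40

COGS = $29,199.65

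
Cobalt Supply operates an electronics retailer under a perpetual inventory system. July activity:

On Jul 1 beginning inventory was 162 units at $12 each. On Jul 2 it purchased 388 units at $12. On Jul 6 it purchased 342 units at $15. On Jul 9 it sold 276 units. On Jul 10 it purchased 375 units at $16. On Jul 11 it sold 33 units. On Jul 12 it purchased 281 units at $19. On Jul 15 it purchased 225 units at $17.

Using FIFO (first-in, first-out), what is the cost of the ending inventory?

Ending inventory = $23,186

Jul 9, 276 sold [FIFO — oldest first]: 162 @ $12 + 114 @ $12 = $3,312
Jul 11, 33 sold [FIFO — oldest first]: 33 @ $12 = $396
Total COGS = $3,312 + $396 = $3,708
Ending inventory: 241 @ $12 + 342 @ $15 + 375 @ $16 + 281 @ $19 + 225 @ $17 = $23,186
Check: goods available $26,894 = COGS $3,708 + ending $23,186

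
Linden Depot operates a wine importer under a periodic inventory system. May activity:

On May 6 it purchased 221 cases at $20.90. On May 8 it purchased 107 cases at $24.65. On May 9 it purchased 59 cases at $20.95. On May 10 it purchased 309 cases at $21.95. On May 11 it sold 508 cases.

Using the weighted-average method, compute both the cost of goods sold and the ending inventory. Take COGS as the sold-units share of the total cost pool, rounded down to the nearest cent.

May 11, sell 508: 508/696 × $15,275.05 → $11,149.03
Ending inventory (cost pool remaining) = $4,126.02

COGS = $11,149.03; ending inventory = $4,126.02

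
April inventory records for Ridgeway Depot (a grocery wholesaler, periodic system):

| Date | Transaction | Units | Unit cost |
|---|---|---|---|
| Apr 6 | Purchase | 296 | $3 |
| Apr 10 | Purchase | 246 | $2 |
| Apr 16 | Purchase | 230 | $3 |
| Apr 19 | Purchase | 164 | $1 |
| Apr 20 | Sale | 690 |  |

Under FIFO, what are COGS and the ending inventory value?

COGS = $1,824; ending inventory = $410

Apr 20, 690 sold [FIFO — oldest first]: 296 @ $3 + 246 @ $2 + 148 @ $3 = $1,824
Ending inventory: 82 @ $3 + 164 @ $1 = $410
Check: goods available $2,234 = COGS $1,824 + ending $410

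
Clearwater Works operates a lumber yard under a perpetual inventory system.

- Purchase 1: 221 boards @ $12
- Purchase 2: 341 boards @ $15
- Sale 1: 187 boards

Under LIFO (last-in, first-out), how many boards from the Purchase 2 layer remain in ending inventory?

Sale 1 (187) [LIFO — newest first]: 187 @ $15 = $2,805
Ending inventory: 221 @ $12 + 154 @ $15 = $4,962
Check: goods available $7,767 = COGS $2,805 + ending $4,962

154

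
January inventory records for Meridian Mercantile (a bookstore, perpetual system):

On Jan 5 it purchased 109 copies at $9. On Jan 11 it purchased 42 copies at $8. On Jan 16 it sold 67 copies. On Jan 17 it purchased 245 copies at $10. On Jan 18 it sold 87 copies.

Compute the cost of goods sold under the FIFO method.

Jan 16, 67 sold [FIFO — oldest first]: 67 @ $9 = $603
Jan 18, 87 sold [FIFO — oldest first]: 42 @ $9 + 42 @ $8 + 3 @ $10 = $744
Total COGS = $603 + $744 = $1,347
Ending inventory: 242 @ $10 = $2,420

COGS = $1,347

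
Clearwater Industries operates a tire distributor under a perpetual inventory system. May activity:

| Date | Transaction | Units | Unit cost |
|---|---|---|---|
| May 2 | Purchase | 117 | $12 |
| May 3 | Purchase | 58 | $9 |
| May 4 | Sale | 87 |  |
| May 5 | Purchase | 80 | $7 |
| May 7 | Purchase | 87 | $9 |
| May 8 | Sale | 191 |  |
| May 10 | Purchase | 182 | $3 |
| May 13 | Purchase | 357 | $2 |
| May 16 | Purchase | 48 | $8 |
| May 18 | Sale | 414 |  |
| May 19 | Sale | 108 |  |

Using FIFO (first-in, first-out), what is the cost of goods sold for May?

COGS = $4,367

May 4, 87 sold [FIFO — oldest first]: 87 @ $12 = $1,044
May 8, 191 sold [FIFO — oldest first]: 30 @ $12 + 58 @ $9 + 80 @ $7 + 23 @ $9 = $1,649
May 18, 414 sold [FIFO — oldest first]: 64 @ $9 + 182 @ $3 + 168 @ $2 = $1,458
May 19, 108 sold [FIFO — oldest first]: 108 @ $2 = $216
Total COGS = $1,044 + $1,649 + $1,458 + $216 = $4,367
Ending inventory: 81 @ $2 + 48 @ $8 = $546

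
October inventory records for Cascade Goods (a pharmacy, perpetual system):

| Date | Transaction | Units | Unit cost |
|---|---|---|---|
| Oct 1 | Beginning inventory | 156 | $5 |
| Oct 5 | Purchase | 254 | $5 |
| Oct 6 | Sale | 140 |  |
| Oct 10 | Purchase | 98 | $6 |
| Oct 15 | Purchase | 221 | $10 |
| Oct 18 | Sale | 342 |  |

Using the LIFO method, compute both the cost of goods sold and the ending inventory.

COGS = $3,613; ending inventory = $1,235

Oct 6, 140 sold [LIFO — newest first]: 140 @ $5 = $700
Oct 18, 342 sold [LIFO — newest first]: 221 @ $10 + 98 @ $6 + 23 @ $5 = $2,913
Total COGS = $700 + $2,913 = $3,613
Ending inventory: 156 @ $5 + 91 @ $5 = $1,235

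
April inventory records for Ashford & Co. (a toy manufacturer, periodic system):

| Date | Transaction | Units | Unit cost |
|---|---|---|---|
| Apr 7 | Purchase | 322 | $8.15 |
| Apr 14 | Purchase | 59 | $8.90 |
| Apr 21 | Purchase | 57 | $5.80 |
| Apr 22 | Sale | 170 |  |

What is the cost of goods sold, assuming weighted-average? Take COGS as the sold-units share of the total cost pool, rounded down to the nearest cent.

Apr 22, sell 170: 170/438 × $3,480.00 → $1,350.68
Ending inventory (cost pool remaining) = $2,129.32

COGS = $1,350.68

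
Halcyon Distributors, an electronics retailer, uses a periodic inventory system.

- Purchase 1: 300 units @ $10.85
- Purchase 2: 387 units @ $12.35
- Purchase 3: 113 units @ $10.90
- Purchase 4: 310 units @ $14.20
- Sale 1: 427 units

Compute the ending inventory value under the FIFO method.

Sale 1 (427) [FIFO — oldest first]: 300 @ $10.85 + 127 @ $12.35 = $4,823.45
Ending inventory: 260 @ $12.35 + 113 @ $10.90 + 310 @ $14.20 = $8,844.70
Check: goods available $13,668.15 = COGS $4,823.45 + ending $8,844.70

Ending inventory = $8,844.70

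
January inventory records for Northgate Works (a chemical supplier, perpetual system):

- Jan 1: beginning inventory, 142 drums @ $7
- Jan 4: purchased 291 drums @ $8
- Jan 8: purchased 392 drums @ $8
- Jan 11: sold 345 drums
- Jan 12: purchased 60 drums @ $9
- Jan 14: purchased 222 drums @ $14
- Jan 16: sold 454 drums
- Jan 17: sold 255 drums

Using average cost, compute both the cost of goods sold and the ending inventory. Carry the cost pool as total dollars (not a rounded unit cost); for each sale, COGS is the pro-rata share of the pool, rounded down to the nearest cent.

After Jan 1: 142 on hand, pool $994.00 (≈ $7.0000 each)
After Jan 4: 433 on hand, pool $3,322.00 (≈ $7.6721 each)
After Jan 8: 825 on hand, pool $6,458.00 (≈ $7.8279 each)
Jan 11, sell 345: 345/825 × $6,458.00 → $2,700.61
After Jan 12: 540 on hand, pool $4,297.39 (≈ $7.9581 each)
After Jan 14: 762 on hand, pool $7,405.39 (≈ $9.7184 each)
Jan 16, sell 454: 454/762 × $7,405.39 → $4,412.13
Jan 17, sell 255: 255/308 × $2,993.26 → $2,478.18
Total COGS = $2,700.61 + $4,412.13 + $2,478.18 = $9,590.92
Ending inventory (cost pool remaining) = $515.08

COGS = $9,590.92; ending inventory = $515.08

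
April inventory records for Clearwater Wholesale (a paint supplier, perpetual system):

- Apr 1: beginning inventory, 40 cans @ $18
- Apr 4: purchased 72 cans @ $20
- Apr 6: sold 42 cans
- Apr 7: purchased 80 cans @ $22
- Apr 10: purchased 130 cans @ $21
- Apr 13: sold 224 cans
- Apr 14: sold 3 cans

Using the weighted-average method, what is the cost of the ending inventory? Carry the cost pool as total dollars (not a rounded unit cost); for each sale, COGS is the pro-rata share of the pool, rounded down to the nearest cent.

Ending inventory = $1,105.43

After Apr 1: 40 on hand, pool $720.00 (≈ $18.0000 each)
After Apr 4: 112 on hand, pool $2,160.00 (≈ $19.2857 each)
Apr 6, sell 42: 42/112 × $2,160.00 → $810.00
After Apr 7: 150 on hand, pool $3,110.00 (≈ $20.7333 each)
After Apr 10: 280 on hand, pool $5,840.00 (≈ $20.8571 each)
Apr 13, sell 224: 224/280 × $5,840.00 → $4,672.00
Apr 14, sell 3: 3/56 × $1,168.00 → $62.57
Total COGS = $810.00 + $4,672.00 + $62.57 = $5,544.57
Ending inventory (cost pool remaining) = $1,105.43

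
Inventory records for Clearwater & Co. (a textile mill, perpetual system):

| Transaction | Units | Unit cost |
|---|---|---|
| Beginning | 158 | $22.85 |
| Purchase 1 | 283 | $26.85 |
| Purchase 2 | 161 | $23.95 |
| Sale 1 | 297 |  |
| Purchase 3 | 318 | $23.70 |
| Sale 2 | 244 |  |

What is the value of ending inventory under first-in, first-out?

Sale 1 (297) [FIFO — oldest first]: 158 @ $22.85 + 139 @ $26.85 = $7,342.45
Sale 2 (244) [FIFO — oldest first]: 144 @ $26.85 + 100 @ $23.95 = $6,261.40
Total COGS = $7,342.45 + $6,261.40 = $13,603.85
Ending inventory: 61 @ $23.95 + 318 @ $23.70 = $8,997.55

Ending inventory = $8,997.55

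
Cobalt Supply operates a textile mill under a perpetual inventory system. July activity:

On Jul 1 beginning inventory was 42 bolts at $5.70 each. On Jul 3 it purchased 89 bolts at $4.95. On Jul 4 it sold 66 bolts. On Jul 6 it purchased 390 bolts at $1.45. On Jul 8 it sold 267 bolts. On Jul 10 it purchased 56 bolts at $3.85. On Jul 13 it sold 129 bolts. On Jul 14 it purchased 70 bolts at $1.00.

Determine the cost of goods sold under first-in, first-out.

Jul 4, 66 sold [FIFO — oldest first]: 42 @ $5.70 + 24 @ $4.95 = $358.20
Jul 8, 267 sold [FIFO — oldest first]: 65 @ $4.95 + 202 @ $1.45 = $614.65
Jul 13, 129 sold [FIFO — oldest first]: 129 @ $1.45 = $187.05
Total COGS = $358.20 + $614.65 + $187.05 = $1,159.90
Ending inventory: 59 @ $1.45 + 56 @ $3.85 + 70 @ $1.00 = $371.15

COGS = $1,159.90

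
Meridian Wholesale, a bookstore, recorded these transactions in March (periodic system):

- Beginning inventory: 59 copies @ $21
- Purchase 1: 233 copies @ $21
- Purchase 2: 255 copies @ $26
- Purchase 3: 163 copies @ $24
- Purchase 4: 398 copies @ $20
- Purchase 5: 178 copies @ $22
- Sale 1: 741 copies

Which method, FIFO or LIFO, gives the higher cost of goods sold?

FIFO

FIFO COGS: 59 @ $21 + 233 @ $21 + 255 @ $26 + 163 @ $24 + 31 @ $20 = $17,294
LIFO COGS: 178 @ $22 + 398 @ $20 + 163 @ $24 + 2 @ $26 = $15,840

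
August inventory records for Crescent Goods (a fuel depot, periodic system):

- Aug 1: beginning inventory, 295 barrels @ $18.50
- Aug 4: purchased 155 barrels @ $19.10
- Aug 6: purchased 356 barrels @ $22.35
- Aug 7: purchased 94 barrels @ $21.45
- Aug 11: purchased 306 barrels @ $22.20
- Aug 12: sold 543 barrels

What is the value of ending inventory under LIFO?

Aug 12, 543 sold [LIFO — newest first]: 306 @ $22.20 + 94 @ $21.45 + 143 @ $22.35 = $12,005.55
Ending inventory: 295 @ $18.50 + 155 @ $19.10 + 213 @ $22.35 = $13,178.55

Ending inventory = $13,178.55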